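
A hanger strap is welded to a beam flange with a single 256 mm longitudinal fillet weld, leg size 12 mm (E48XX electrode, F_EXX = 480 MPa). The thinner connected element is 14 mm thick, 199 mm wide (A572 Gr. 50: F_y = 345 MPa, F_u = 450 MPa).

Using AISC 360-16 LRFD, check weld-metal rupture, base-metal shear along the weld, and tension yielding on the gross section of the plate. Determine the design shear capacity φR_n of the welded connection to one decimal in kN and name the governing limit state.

Weld metal: throat = 0.707×12 = 8.484 mm, L = 256 mm. φR_n = 0.75 × 0.6 × 480 × 8.484 × 256 = 469.1 kN.
Base metal shear (14 mm plate): yield φR_n = 1.0×0.6×345×14×256 = 741.9 kN; rupture φR_n = 0.75×0.6×450×14×256 = 725.8 kN; take 725.8 kN (rupture).
Tension yield (gross): A_g = 199×14 = 2786 mm². φR_n = 0.90 × 345 × 2786 = 865.1 kN.
Governing: min(469.1, 725.8, 865.1) = 469.1 kN → weld metal.

469.1 kN (weld metal governs)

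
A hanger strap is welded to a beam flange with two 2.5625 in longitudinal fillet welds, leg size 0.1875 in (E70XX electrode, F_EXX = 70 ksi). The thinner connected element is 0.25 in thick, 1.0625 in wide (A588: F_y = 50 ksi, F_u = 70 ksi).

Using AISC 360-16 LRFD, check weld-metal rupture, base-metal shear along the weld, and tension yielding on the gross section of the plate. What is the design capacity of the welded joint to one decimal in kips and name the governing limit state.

12.0 kips (gross-section yield governs)

Weld metal: throat = 0.707×0.1875 = 0.13256 in, L = 2×2.5625 = 5.125 in. φR_n = 0.75 × 0.6 × 70 × 0.13256 × 5.125 = 21.4 kips.
Base metal shear (0.25 in plate): yield φR_n = 1.0×0.6×50×0.25×5.125 = 38.4 kips; rupture φR_n = 0.75×0.6×70×0.25×5.125 = 40.4 kips; take 38.4 kips (yield).
Tension yield (gross): A_g = 1.0625×0.25 = 0.26563 in². φR_n = 0.90 × 50 × 0.26563 = 12.0 kips.
Governing: min(21.4, 38.4, 12.0) = 12.0 kips → gross-section yield.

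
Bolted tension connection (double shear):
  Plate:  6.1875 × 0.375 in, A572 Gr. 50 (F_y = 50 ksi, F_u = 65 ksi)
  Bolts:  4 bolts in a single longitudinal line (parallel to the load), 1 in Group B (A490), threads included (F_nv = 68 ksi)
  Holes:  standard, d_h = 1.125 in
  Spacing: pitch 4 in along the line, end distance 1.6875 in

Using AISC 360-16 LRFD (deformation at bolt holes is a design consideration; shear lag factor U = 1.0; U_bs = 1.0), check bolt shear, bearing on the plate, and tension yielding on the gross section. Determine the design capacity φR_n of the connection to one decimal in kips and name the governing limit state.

Bolt shear: A_b = π(1)²/4 = 0.7854 in². φR_n = 0.75 × 68 × 0.7854 × 4 × 2 = 320.4 kips.
Bearing (0.375 in plate, F_u = 65 ksi): end bolts L_c = 1.6875 − 1.125/2 = 1.125, R_n = min(1.2×1.125×0.375×65, 2.4×1×0.375×65) = 32.906 kips/bolt; interior L_c = 4 − 1.125 = 2.875, R_n = 58.5 kips/bolt. φR_n = 0.75 × (1×32.906 + 3×58.5) = 156.3 kips.
Tension yield (gross): A_g = 6.1875×0.375 = 2.3203 in². φR_n = 0.90 × 50 × 2.3203 = 104.4 kips.
Governing: min(320.4, 156.3, 104.4) = 104.4 kips → gross-section yield.

104.4 kips (gross-section yield governs)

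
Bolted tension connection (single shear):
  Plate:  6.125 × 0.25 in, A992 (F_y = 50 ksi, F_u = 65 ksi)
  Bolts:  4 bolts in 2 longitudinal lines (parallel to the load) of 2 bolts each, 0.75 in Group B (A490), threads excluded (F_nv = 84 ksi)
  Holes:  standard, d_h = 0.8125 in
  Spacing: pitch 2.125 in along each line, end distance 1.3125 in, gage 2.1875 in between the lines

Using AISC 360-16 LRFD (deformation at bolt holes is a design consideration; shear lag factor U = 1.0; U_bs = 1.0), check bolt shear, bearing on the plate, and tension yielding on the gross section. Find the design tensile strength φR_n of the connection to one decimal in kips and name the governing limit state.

Bolt shear: A_b = π(0.75)²/4 = 0.44179 in². φR_n = 0.75 × 84 × 0.44179 × 4 × 1 = 111.3 kips.
Bearing (0.25 in plate, F_u = 65 ksi): end bolts L_c = 1.3125 − 0.8125/2 = 0.90625, R_n = min(1.2×0.90625×0.25×65, 2.4×0.75×0.25×65) = 17.672 kips/bolt; interior L_c = 2.125 − 0.8125 = 1.3125, R_n = 25.594 kips/bolt. φR_n = 0.75 × (2×17.672 + 2×25.594) = 64.9 kips.
Tension yield (gross): A_g = 6.125×0.25 = 1.5313 in². φR_n = 0.90 × 50 × 1.5313 = 68.9 kips.
Governing: min(111.3, 64.9, 68.9) = 64.9 kips → bearing.

64.9 kips (bearing governs)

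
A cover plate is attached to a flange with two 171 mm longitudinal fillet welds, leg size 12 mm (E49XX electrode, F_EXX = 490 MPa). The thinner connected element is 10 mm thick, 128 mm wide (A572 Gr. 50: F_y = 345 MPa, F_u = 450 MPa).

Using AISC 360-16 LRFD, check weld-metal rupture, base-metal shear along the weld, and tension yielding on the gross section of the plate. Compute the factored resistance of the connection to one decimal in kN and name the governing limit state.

397.4 kN (gross-section yield governs)

Weld metal: throat = 0.707×12 = 8.484 mm, L = 2×171 = 342 mm. φR_n = 0.75 × 0.6 × 490 × 8.484 × 342 = 639.8 kN.
Base metal shear (10 mm plate): yield φR_n = 1.0×0.6×345×10×342 = 707.9 kN; rupture φR_n = 0.75×0.6×450×10×342 = 692.6 kN; take 692.6 kN (rupture).
Tension yield (gross): A_g = 128×10 = 1280 mm². φR_n = 0.90 × 345 × 1280 = 397.4 kN.
Governing: min(639.8, 692.6, 397.4) = 397.4 kN → gross-section yield.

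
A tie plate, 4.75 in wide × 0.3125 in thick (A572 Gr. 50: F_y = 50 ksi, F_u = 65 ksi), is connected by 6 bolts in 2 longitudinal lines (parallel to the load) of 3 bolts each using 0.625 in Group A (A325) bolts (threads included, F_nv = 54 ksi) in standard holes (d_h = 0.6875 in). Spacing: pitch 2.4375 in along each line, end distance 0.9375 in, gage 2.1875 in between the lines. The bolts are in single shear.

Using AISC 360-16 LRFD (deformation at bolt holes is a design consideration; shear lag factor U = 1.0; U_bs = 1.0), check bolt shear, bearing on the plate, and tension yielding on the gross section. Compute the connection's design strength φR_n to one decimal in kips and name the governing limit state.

66.8 kips (gross-section yield governs)

Bolt shear: A_b = π(0.625)²/4 = 0.3068 in². φR_n = 0.75 × 54 × 0.3068 × 6 × 1 = 74.6 kips.
Bearing (0.3125 in plate, F_u = 65 ksi): end bolts L_c = 0.9375 − 0.6875/2 = 0.59375, R_n = min(1.2×0.59375×0.3125×65, 2.4×0.625×0.3125×65) = 14.473 kips/bolt; interior L_c = 2.4375 − 0.6875 = 1.75, R_n = 30.469 kips/bolt. φR_n = 0.75 × (2×14.473 + 4×30.469) = 113.1 kips.
Tension yield (gross): A_g = 4.75×0.3125 = 1.4844 in². φR_n = 0.90 × 50 × 1.4844 = 66.8 kips.
Governing: min(74.6, 113.1, 66.8) = 66.8 kips → gross-section yield.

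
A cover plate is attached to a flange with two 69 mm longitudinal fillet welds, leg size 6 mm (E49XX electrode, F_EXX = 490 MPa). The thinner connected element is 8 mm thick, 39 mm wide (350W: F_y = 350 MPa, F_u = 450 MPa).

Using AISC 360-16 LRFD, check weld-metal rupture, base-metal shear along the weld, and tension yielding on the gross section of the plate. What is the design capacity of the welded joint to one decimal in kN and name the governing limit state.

Weld metal: throat = 0.707×6 = 4.242 mm, L = 2×69 = 138 mm. φR_n = 0.75 × 0.6 × 490 × 4.242 × 138 = 129.1 kN.
Base metal shear (8 mm plate): yield φR_n = 1.0×0.6×350×8×138 = 231.8 kN; rupture φR_n = 0.75×0.6×450×8×138 = 223.6 kN; take 223.6 kN (rupture).
Tension yield (gross): A_g = 39×8 = 312 mm². φR_n = 0.90 × 350 × 312 = 98.3 kN.
Governing: min(129.1, 223.6, 98.3) = 98.3 kN → gross-section yield.

98.3 kN (gross-section yield governs)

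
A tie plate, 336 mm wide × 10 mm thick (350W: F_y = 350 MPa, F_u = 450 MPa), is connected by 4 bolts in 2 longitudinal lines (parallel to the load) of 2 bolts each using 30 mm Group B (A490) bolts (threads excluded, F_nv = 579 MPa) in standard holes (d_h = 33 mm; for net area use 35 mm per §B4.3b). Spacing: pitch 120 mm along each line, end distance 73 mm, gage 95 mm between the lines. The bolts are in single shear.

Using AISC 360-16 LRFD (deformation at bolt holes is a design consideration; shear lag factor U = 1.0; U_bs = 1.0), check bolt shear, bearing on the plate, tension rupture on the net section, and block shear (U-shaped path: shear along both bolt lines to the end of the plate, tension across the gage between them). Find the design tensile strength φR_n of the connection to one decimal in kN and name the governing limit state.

Bolt shear: A_b = π(30)²/4 = 706.86 mm². φR_n = 0.75 × 579 × 706.86 × 4 × 1 = 1227.8 kN.
Bearing (10 mm plate, F_u = 450 MPa): end bolts L_c = 73 − 33/2 = 56.5, R_n = min(1.2×56.5×10×450, 2.4×30×10×450) = 305.1 kN/bolt; interior L_c = 120 − 33 = 87, R_n = 324 kN/bolt. φR_n = 0.75 × (2×305.1 + 2×324) = 943.7 kN.
Tension rupture (net): A_n = (336 − 2×35)×10 = 2660 mm² (U = 1.0, A_e = A_n). φR_n = 0.75 × 450 × 2660 = 897.8 kN.
Block shear: shear path 2×[73+1×120] = 2×193 mm, A_gv = 3860, A_nv = 2×(193 − 1.5×35)×10 = 2810 mm²; tension across gage: (95 − 1×35)×10 = 600 mm². R_n = min(0.6×450×2810, 0.6×350×3860) + 1.0×450×600 = min(758.7, 810.6) + 270 = 1028.7 kN. φR_n = 0.75 × 1028.7 = 771.5 kN.
Governing: min(1227.8, 943.7, 897.8, 771.5) = 771.5 kN → block shear.

771.5 kN (block shear governs)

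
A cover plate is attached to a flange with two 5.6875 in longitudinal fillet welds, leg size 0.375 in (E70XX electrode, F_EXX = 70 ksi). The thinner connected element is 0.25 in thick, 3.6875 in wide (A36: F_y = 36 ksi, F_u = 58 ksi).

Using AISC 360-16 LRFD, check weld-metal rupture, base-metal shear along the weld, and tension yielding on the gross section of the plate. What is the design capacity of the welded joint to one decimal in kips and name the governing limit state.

29.9 kips (gross-section yield governs)

Weld metal: throat = 0.707×0.375 = 0.26513 in, L = 2×5.6875 = 11.375 in. φR_n = 0.75 × 0.6 × 70 × 0.26513 × 11.375 = 95.0 kips.
Base metal shear (0.25 in plate): yield φR_n = 1.0×0.6×36×0.25×11.375 = 61.4 kips; rupture φR_n = 0.75×0.6×58×0.25×11.375 = 74.2 kips; take 61.4 kips (yield).
Tension yield (gross): A_g = 3.6875×0.25 = 0.92188 in². φR_n = 0.90 × 36 × 0.92188 = 29.9 kips.
Governing: min(95.0, 61.4, 29.9) = 29.9 kips → gross-section yield.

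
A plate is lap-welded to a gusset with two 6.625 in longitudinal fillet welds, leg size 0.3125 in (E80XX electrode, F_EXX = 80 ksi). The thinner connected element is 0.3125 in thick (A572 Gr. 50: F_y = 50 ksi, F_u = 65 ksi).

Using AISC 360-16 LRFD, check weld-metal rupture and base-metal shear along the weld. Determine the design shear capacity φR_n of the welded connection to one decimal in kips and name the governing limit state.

Weld metal: throat = 0.707×0.3125 = 0.22094 in, L = 2×6.625 = 13.25 in. φR_n = 0.75 × 0.6 × 80 × 0.22094 × 13.25 = 105.4 kips.
Base metal shear (0.3125 in plate): yield φR_n = 1.0×0.6×50×0.3125×13.25 = 124.2 kips; rupture φR_n = 0.75×0.6×65×0.3125×13.25 = 121.1 kips; take 121.1 kips (rupture).
Governing: min(105.4, 121.1) = 105.4 kips → weld metal.

105.4 kips (weld metal governs)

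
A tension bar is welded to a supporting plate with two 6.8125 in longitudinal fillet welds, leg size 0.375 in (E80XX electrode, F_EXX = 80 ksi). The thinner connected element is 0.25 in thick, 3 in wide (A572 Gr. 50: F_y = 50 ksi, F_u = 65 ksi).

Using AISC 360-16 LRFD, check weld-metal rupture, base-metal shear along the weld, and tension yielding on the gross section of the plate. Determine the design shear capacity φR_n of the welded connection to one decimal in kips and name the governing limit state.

33.8 kips (gross-section yield governs)

Weld metal: throat = 0.707×0.375 = 0.26513 in, L = 2×6.8125 = 13.625 in. φR_n = 0.75 × 0.6 × 80 × 0.26513 × 13.625 = 130.0 kips.
Base metal shear (0.25 in plate): yield φR_n = 1.0×0.6×50×0.25×13.625 = 102.2 kips; rupture φR_n = 0.75×0.6×65×0.25×13.625 = 99.6 kips; take 99.6 kips (rupture).
Tension yield (gross): A_g = 3×0.25 = 0.75 in². φR_n = 0.90 × 50 × 0.75 = 33.8 kips.
Governing: min(130.0, 99.6, 33.8) = 33.8 kips → gross-section yield.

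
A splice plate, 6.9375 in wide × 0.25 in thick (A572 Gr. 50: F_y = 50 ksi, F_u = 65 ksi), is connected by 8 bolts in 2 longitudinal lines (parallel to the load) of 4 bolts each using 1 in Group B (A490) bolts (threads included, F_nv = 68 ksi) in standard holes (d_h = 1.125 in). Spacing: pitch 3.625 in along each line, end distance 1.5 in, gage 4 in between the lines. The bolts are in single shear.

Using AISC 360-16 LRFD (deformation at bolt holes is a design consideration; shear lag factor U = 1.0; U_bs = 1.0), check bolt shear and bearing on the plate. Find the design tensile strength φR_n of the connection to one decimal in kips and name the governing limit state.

Bolt shear: A_b = π(1)²/4 = 0.7854 in². φR_n = 0.75 × 68 × 0.7854 × 8 × 1 = 320.4 kips.
Bearing (0.25 in plate, F_u = 65 ksi): end bolts L_c = 1.5 − 1.125/2 = 0.9375, R_n = min(1.2×0.9375×0.25×65, 2.4×1×0.25×65) = 18.281 kips/bolt; interior L_c = 3.625 − 1.125 = 2.5, R_n = 39 kips/bolt. φR_n = 0.75 × (2×18.281 + 6×39) = 202.9 kips.
Governing: min(320.4, 202.9) = 202.9 kips → bearing.

202.9 kips (bearing governs)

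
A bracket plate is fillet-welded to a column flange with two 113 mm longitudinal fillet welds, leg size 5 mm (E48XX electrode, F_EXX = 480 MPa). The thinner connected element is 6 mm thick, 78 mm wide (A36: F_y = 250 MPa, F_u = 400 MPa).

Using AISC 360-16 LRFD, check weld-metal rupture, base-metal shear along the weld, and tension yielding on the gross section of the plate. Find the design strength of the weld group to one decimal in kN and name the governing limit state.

Weld metal: throat = 0.707×5 = 3.535 mm, L = 2×113 = 226 mm. φR_n = 0.75 × 0.6 × 480 × 3.535 × 226 = 172.6 kN.
Base metal shear (6 mm plate): yield φR_n = 1.0×0.6×250×6×226 = 203.4 kN; rupture φR_n = 0.75×0.6×400×6×226 = 244.1 kN; take 203.4 kN (yield).
Tension yield (gross): A_g = 78×6 = 468 mm². φR_n = 0.90 × 250 × 468 = 105.3 kN.
Governing: min(172.6, 203.4, 105.3) = 105.3 kN → gross-section yield.

105.3 kN (gross-section yield governs)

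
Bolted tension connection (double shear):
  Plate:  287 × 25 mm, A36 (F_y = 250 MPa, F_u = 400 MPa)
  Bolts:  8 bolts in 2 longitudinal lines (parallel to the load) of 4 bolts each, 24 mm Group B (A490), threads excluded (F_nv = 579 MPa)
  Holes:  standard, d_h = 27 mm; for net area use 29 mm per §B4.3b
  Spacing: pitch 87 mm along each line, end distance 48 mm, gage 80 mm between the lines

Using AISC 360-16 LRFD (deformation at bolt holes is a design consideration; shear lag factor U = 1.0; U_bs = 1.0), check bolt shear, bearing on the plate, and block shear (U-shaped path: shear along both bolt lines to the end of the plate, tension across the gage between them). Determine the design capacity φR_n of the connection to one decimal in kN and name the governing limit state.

Bolt shear: A_b = π(24)²/4 = 452.39 mm². φR_n = 0.75 × 579 × 452.39 × 8 × 2 = 3143.2 kN.
Bearing (25 mm plate, F_u = 400 MPa): end bolts L_c = 48 − 27/2 = 34.5, R_n = min(1.2×34.5×25×400, 2.4×24×25×400) = 414 kN/bolt; interior L_c = 87 − 27 = 60, R_n = 576 kN/bolt. φR_n = 0.75 × (2×414 + 6×576) = 3213.0 kN.
Block shear: shear path 2×[48+3×87] = 2×309 mm, A_gv = 15450, A_nv = 2×(309 − 3.5×29)×25 = 10375 mm²; tension across gage: (80 − 1×29)×25 = 1275 mm². R_n = min(0.6×400×10375, 0.6×250×15450) + 1.0×400×1275 = min(2490, 2317.5) + 510 = 2827.5 kN. φR_n = 0.75 × 2827.5 = 2120.6 kN.
Governing: min(3143.2, 3213.0, 2120.6) = 2120.6 kN → block shear.

2120.6 kN (block shear governs)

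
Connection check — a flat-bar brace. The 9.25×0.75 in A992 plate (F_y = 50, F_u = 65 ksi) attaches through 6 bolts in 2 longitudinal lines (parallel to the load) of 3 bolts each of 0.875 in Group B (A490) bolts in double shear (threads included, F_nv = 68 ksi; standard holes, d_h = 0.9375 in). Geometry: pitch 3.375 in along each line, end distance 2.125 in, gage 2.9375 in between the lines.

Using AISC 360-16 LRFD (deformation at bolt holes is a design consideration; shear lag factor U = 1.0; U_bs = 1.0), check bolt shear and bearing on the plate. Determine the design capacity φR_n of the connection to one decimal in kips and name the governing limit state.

368.0 kips (bolt shear governs)

Bolt shear: A_b = π(0.875)²/4 = 0.60132 in². φR_n = 0.75 × 68 × 0.60132 × 6 × 2 = 368.0 kips.
Bearing (0.75 in plate, F_u = 65 ksi): end bolts L_c = 2.125 − 0.9375/2 = 1.65625, R_n = min(1.2×1.65625×0.75×65, 2.4×0.875×0.75×65) = 96.891 kips/bolt; interior L_c = 3.375 − 0.9375 = 2.4375, R_n = 102.38 kips/bolt. φR_n = 0.75 × (2×96.891 + 4×102.38) = 452.5 kips.
Governing: min(368.0, 452.5) = 368.0 kips → bolt shear.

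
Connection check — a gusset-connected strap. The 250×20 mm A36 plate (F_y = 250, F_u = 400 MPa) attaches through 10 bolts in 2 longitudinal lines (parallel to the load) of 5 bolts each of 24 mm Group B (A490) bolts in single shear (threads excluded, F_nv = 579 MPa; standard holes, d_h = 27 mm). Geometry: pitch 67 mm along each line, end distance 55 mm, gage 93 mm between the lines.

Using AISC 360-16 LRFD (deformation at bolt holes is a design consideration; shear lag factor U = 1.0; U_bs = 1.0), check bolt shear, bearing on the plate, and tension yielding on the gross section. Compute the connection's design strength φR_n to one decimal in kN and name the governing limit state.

1125.0 kN (gross-section yield governs)

Bolt shear: A_b = π(24)²/4 = 452.39 mm². φR_n = 0.75 × 579 × 452.39 × 10 × 1 = 1964.5 kN.
Bearing (20 mm plate, F_u = 400 MPa): end bolts L_c = 55 − 27/2 = 41.5, R_n = min(1.2×41.5×20×400, 2.4×24×20×400) = 398.4 kN/bolt; interior L_c = 67 − 27 = 40, R_n = 384 kN/bolt. φR_n = 0.75 × (2×398.4 + 8×384) = 2901.6 kN.
Tension yield (gross): A_g = 250×20 = 5000 mm². φR_n = 0.90 × 250 × 5000 = 1125.0 kN.
Governing: min(1964.5, 2901.6, 1125.0) = 1125.0 kN → gross-section yield.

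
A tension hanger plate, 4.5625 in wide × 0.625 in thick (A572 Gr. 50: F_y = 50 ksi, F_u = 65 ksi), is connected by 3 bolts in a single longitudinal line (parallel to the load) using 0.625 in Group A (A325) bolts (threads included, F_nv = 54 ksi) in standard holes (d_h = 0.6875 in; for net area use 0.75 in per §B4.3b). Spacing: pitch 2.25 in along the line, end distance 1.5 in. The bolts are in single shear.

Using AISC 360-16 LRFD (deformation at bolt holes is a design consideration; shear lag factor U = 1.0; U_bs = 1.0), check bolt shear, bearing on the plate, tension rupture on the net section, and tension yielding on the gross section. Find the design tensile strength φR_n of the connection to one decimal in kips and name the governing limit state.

Bolt shear: A_b = π(0.625)²/4 = 0.3068 in². φR_n = 0.75 × 54 × 0.3068 × 3 × 1 = 37.3 kips.
Bearing (0.625 in plate, F_u = 65 ksi): end bolts L_c = 1.5 − 0.6875/2 = 1.15625, R_n = min(1.2×1.15625×0.625×65, 2.4×0.625×0.625×65) = 56.367 kips/bolt; interior L_c = 2.25 − 0.6875 = 1.5625, R_n = 60.938 kips/bolt. φR_n = 0.75 × (1×56.367 + 2×60.938) = 133.7 kips.
Tension rupture (net): A_n = (4.5625 − 1×0.75)×0.625 = 2.3828 in² (U = 1.0, A_e = A_n). φR_n = 0.75 × 65 × 2.3828 = 116.2 kips.
Tension yield (gross): A_g = 4.5625×0.625 = 2.8516 in². φR_n = 0.90 × 50 × 2.8516 = 128.3 kips.
Governing: min(37.3, 133.7, 116.2, 128.3) = 37.3 kips → bolt shear.

37.3 kips (bolt shear governs)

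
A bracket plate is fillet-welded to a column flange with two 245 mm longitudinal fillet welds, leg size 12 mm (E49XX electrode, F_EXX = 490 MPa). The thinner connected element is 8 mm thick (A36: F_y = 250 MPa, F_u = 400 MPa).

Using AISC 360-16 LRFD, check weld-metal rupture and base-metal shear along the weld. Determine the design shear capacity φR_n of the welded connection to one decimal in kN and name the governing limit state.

588.0 kN (base-metal shear governs)

Weld metal: throat = 0.707×12 = 8.484 mm, L = 2×245 = 490 mm. φR_n = 0.75 × 0.6 × 490 × 8.484 × 490 = 916.7 kN.
Base metal shear (8 mm plate): yield φR_n = 1.0×0.6×250×8×490 = 588.0 kN; rupture φR_n = 0.75×0.6×400×8×490 = 705.6 kN; take 588.0 kN (yield).
Governing: min(916.7, 588.0) = 588.0 kN → base-metal shear.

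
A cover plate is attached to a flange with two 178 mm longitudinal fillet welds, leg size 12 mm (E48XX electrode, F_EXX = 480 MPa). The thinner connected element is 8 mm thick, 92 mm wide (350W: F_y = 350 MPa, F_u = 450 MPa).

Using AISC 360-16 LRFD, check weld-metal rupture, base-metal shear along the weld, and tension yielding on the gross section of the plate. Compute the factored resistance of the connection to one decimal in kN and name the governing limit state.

Weld metal: throat = 0.707×12 = 8.484 mm, L = 2×178 = 356 mm. φR_n = 0.75 × 0.6 × 480 × 8.484 × 356 = 652.4 kN.
Base metal shear (8 mm plate): yield φR_n = 1.0×0.6×350×8×356 = 598.1 kN; rupture φR_n = 0.75×0.6×450×8×356 = 576.7 kN; take 576.7 kN (rupture).
Tension yield (gross): A_g = 92×8 = 736 mm². φR_n = 0.90 × 350 × 736 = 231.8 kN.
Governing: min(652.4, 576.7, 231.8) = 231.8 kN → gross-section yield.

231.8 kN (gross-section yield governs)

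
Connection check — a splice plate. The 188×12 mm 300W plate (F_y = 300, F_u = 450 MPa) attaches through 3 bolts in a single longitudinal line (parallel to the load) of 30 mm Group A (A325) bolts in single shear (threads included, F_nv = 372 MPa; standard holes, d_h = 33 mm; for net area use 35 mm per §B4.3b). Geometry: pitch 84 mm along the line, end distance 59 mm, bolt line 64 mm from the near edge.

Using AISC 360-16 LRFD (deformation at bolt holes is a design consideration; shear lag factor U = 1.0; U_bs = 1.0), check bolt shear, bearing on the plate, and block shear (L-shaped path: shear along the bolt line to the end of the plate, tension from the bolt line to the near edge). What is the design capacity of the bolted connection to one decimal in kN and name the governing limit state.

527.3 kN (block shear governs)

Bolt shear: A_b = π(30)²/4 = 706.86 mm². φR_n = 0.75 × 372 × 706.86 × 3 × 1 = 591.6 kN.
Bearing (12 mm plate, F_u = 450 MPa): end bolts L_c = 59 − 33/2 = 42.5, R_n = min(1.2×42.5×12×450, 2.4×30×12×450) = 275.4 kN/bolt; interior L_c = 84 − 33 = 51, R_n = 330.48 kN/bolt. φR_n = 0.75 × (1×275.4 + 2×330.48) = 702.3 kN.
Block shear: shear path 1×[59+2×84] = 1×227 mm, A_gv = 2724, A_nv = 1×(227 − 2.5×35)×12 = 1674 mm²; tension to near edge: (64 − 0.5×35)×12 = 558 mm². R_n = min(0.6×450×1674, 0.6×300×2724) + 1.0×450×558 = min(451.98, 490.32) + 251.1 = 703.08 kN. φR_n = 0.75 × 703.08 = 527.3 kN.
Governing: min(591.6, 702.3, 527.3) = 527.3 kN → block shear.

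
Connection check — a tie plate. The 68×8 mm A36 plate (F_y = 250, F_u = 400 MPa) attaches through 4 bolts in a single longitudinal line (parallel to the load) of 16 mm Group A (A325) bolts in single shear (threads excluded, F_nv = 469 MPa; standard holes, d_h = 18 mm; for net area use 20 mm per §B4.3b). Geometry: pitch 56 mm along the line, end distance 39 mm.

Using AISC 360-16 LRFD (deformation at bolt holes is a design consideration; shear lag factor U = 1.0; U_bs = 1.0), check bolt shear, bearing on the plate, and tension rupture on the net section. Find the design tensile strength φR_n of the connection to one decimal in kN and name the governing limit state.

Bolt shear: A_b = π(16)²/4 = 201.06 mm². φR_n = 0.75 × 469 × 201.06 × 4 × 1 = 282.9 kN.
Bearing (8 mm plate, F_u = 400 MPa): end bolts L_c = 39 − 18/2 = 30, R_n = min(1.2×30×8×400, 2.4×16×8×400) = 115.2 kN/bolt; interior L_c = 56 − 18 = 38, R_n = 122.88 kN/bolt. φR_n = 0.75 × (1×115.2 + 3×122.88) = 362.9 kN.
Tension rupture (net): A_n = (68 − 1×20)×8 = 384 mm² (U = 1.0, A_e = A_n). φR_n = 0.75 × 400 × 384 = 115.2 kN.
Governing: min(282.9, 362.9, 115.2) = 115.2 kN → net-section rupture.

115.2 kN (net-section rupture governs)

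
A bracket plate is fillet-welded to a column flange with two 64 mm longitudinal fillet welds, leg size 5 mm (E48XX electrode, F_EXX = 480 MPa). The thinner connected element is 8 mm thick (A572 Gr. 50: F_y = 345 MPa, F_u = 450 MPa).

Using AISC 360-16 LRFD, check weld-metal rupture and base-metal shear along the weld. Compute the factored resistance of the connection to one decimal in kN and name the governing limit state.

97.7 kN (weld metal governs)

Weld metal: throat = 0.707×5 = 3.535 mm, L = 2×64 = 128 mm. φR_n = 0.75 × 0.6 × 480 × 3.535 × 128 = 97.7 kN.
Base metal shear (8 mm plate): yield φR_n = 1.0×0.6×345×8×128 = 212.0 kN; rupture φR_n = 0.75×0.6×450×8×128 = 207.4 kN; take 207.4 kN (rupture).
Governing: min(97.7, 207.4) = 97.7 kN → weld metal.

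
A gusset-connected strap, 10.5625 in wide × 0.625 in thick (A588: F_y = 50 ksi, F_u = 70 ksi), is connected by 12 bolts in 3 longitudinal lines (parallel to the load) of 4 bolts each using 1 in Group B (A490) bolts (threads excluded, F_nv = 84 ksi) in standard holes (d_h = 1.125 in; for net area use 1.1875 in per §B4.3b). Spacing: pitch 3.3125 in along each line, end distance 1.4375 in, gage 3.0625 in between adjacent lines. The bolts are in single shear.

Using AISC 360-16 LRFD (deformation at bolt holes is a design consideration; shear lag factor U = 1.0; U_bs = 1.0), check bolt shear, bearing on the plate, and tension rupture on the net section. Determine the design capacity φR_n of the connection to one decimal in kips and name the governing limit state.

Bolt shear: A_b = π(1)²/4 = 0.7854 in². φR_n = 0.75 × 84 × 0.7854 × 12 × 1 = 593.8 kips.
Bearing (0.625 in plate, F_u = 70 ksi): end bolts L_c = 1.4375 − 1.125/2 = 0.875, R_n = min(1.2×0.875×0.625×70, 2.4×1×0.625×70) = 45.938 kips/bolt; interior L_c = 3.3125 − 1.125 = 2.1875, R_n = 105 kips/bolt. φR_n = 0.75 × (3×45.938 + 9×105) = 812.1 kips.
Tension rupture (net): A_n = (10.5625 − 3×1.1875)×0.625 = 4.375 in² (U = 1.0, A_e = A_n). φR_n = 0.75 × 70 × 4.375 = 229.7 kips.
Governing: min(593.8, 812.1, 229.7) = 229.7 kips → net-section rupture.

229.7 kips (net-section rupture governs)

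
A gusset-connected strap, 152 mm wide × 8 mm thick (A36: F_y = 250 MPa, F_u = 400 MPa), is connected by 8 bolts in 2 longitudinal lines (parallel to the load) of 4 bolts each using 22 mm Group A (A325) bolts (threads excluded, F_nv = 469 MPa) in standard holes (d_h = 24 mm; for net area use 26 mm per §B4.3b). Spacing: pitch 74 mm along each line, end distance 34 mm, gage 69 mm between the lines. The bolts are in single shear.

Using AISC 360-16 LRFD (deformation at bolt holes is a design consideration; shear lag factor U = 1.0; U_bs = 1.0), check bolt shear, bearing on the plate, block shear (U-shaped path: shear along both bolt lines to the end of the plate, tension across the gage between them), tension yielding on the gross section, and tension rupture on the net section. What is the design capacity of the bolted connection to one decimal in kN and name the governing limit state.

Bolt shear: A_b = π(22)²/4 = 380.13 mm². φR_n = 0.75 × 469 × 380.13 × 8 × 1 = 1069.7 kN.
Bearing (8 mm plate, F_u = 400 MPa): end bolts L_c = 34 − 24/2 = 22, R_n = min(1.2×22×8×400, 2.4×22×8×400) = 84.48 kN/bolt; interior L_c = 74 − 24 = 50, R_n = 168.96 kN/bolt. φR_n = 0.75 × (2×84.48 + 6×168.96) = 887.0 kN.
Block shear: shear path 2×[34+3×74] = 2×256 mm, A_gv = 4096, A_nv = 2×(256 − 3.5×26)×8 = 2640 mm²; tension across gage: (69 − 1×26)×8 = 344 mm². R_n = min(0.6×400×2640, 0.6×250×4096) + 1.0×400×344 = min(633.6, 614.4) + 137.6 = 752 kN. φR_n = 0.75 × 752 = 564.0 kN.
Tension yield (gross): A_g = 152×8 = 1216 mm². φR_n = 0.90 × 250 × 1216 = 273.6 kN.
Tension rupture (net): A_n = (152 − 2×26)×8 = 800 mm² (U = 1.0, A_e = A_n). φR_n = 0.75 × 400 × 800 = 240.0 kN.
Governing: min(1069.7, 887.0, 564.0, 273.6, 240.0) = 240.0 kN → net-section rupture.

240.0 kN (net-section rupture governs)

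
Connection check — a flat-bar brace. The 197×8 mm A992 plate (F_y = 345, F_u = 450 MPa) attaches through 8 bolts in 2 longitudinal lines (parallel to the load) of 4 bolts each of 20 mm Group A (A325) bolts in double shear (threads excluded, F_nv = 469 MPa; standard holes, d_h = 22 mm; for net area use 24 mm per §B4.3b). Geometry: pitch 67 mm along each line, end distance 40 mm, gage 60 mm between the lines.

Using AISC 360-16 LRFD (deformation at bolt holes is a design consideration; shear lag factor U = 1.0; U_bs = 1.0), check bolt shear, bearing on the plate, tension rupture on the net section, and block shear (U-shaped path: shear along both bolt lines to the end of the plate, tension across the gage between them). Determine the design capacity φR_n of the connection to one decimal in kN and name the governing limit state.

402.3 kN (net-section rupture governs)

Bolt shear: A_b = π(20)²/4 = 314.16 mm². φR_n = 0.75 × 469 × 314.16 × 8 × 2 = 1768.1 kN.
Bearing (8 mm plate, F_u = 450 MPa): end bolts L_c = 40 − 22/2 = 29, R_n = min(1.2×29×8×450, 2.4×20×8×450) = 125.28 kN/bolt; interior L_c = 67 − 22 = 45, R_n = 172.8 kN/bolt. φR_n = 0.75 × (2×125.28 + 6×172.8) = 965.5 kN.
Tension rupture (net): A_n = (197 − 2×24)×8 = 1192 mm² (U = 1.0, A_e = A_n). φR_n = 0.75 × 450 × 1192 = 402.3 kN.
Block shear: shear path 2×[40+3×67] = 2×241 mm, A_gv = 3856, A_nv = 2×(241 − 3.5×24)×8 = 2512 mm²; tension across gage: (60 − 1×24)×8 = 288 mm². R_n = min(0.6×450×2512, 0.6×345×3856) + 1.0×450×288 = min(678.24, 798.19) + 129.6 = 807.84 kN. φR_n = 0.75 × 807.84 = 605.9 kN.
Governing: min(1768.1, 965.5, 402.3, 605.9) = 402.3 kN → net-section rupture.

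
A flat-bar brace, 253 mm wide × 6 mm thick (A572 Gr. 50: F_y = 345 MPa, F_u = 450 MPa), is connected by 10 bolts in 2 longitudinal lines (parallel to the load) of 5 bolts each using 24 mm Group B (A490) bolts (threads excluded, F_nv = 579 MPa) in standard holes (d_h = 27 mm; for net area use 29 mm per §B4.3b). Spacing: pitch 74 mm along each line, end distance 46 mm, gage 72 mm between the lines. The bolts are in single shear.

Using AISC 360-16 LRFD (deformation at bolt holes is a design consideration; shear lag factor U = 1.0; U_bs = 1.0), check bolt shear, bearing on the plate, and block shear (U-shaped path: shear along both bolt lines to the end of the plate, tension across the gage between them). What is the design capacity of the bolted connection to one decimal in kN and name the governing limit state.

Bolt shear: A_b = π(24)²/4 = 452.39 mm². φR_n = 0.75 × 579 × 452.39 × 10 × 1 = 1964.5 kN.
Bearing (6 mm plate, F_u = 450 MPa): end bolts L_c = 46 − 27/2 = 32.5, R_n = min(1.2×32.5×6×450, 2.4×24×6×450) = 105.3 kN/bolt; interior L_c = 74 − 27 = 47, R_n = 152.28 kN/bolt. φR_n = 0.75 × (2×105.3 + 8×152.28) = 1071.6 kN.
Block shear: shear path 2×[46+4×74] = 2×342 mm, A_gv = 4104, A_nv = 2×(342 − 4.5×29)×6 = 2538 mm²; tension across gage: (72 − 1×29)×6 = 258 mm². R_n = min(0.6×450×2538, 0.6×345×4104) + 1.0×450×258 = min(685.26, 849.53) + 116.1 = 801.36 kN. φR_n = 0.75 × 801.36 = 601.0 kN.
Governing: min(1964.5, 1071.6, 601.0) = 601.0 kN → block shear.

601.0 kN (block shear governs)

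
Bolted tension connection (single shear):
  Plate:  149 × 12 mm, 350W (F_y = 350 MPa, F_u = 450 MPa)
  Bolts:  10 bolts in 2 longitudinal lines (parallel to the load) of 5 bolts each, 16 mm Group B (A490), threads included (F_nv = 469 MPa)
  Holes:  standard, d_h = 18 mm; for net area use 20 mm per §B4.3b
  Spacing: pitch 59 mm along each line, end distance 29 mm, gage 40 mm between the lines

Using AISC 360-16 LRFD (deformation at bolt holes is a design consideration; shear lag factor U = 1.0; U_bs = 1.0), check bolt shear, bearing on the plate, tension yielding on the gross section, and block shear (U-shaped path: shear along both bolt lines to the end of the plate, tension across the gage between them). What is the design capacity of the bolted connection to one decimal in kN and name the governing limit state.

Bolt shear: A_b = π(16)²/4 = 201.06 mm². φR_n = 0.75 × 469 × 201.06 × 10 × 1 = 707.2 kN.
Bearing (12 mm plate, F_u = 450 MPa): end bolts L_c = 29 − 18/2 = 20, R_n = min(1.2×20×12×450, 2.4×16×12×450) = 129.6 kN/bolt; interior L_c = 59 − 18 = 41, R_n = 207.36 kN/bolt. φR_n = 0.75 × (2×129.6 + 8×207.36) = 1438.6 kN.
Tension yield (gross): A_g = 149×12 = 1788 mm². φR_n = 0.90 × 350 × 1788 = 563.2 kN.
Block shear: shear path 2×[29+4×59] = 2×265 mm, A_gv = 6360, A_nv = 2×(265 − 4.5×20)×12 = 4200 mm²; tension across gage: (40 − 1×20)×12 = 240 mm². R_n = min(0.6×450×4200, 0.6×350×6360) + 1.0×450×240 = min(1134, 1335.6) + 108 = 1242 kN. φR_n = 0.75 × 1242 = 931.5 kN.
Governing: min(707.2, 1438.6, 563.2, 931.5) = 563.2 kN → gross-section yield.

563.2 kN (gross-section yield governs)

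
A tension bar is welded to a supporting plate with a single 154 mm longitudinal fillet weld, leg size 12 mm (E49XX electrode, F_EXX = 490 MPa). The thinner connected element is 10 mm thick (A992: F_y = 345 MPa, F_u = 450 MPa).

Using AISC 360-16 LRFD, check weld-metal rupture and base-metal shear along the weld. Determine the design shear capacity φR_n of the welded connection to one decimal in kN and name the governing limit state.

Weld metal: throat = 0.707×12 = 8.484 mm, L = 154 mm. φR_n = 0.75 × 0.6 × 490 × 8.484 × 154 = 288.1 kN.
Base metal shear (10 mm plate): yield φR_n = 1.0×0.6×345×10×154 = 318.8 kN; rupture φR_n = 0.75×0.6×450×10×154 = 311.9 kN; take 311.9 kN (rupture).
Governing: min(288.1, 311.9) = 288.1 kN → weld metal.

288.1 kN (weld metal governs)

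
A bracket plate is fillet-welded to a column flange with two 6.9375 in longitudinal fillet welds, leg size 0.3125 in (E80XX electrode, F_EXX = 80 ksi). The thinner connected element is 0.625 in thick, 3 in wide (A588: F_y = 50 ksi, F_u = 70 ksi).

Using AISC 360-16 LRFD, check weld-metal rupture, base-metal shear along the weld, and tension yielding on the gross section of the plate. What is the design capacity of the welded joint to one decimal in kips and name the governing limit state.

Weld metal: throat = 0.707×0.3125 = 0.22094 in, L = 2×6.9375 = 13.875 in. φR_n = 0.75 × 0.6 × 80 × 0.22094 × 13.875 = 110.4 kips.
Base metal shear (0.625 in plate): yield φR_n = 1.0×0.6×50×0.625×13.875 = 260.2 kips; rupture φR_n = 0.75×0.6×70×0.625×13.875 = 273.2 kips; take 260.2 kips (yield).
Tension yield (gross): A_g = 3×0.625 = 1.875 in². φR_n = 0.90 × 50 × 1.875 = 84.4 kips.
Governing: min(110.4, 260.2, 84.4) = 84.4 kips → gross-section yield.

84.4 kips (gross-section yield governs)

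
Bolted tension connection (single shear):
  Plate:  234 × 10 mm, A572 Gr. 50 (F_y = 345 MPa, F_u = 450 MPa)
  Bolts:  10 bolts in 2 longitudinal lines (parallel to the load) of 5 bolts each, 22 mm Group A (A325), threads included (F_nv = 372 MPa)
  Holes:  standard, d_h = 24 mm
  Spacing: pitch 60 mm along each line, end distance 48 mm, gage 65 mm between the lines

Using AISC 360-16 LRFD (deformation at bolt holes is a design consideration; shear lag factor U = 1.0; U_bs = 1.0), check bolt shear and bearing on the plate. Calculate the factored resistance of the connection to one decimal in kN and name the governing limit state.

Bolt shear: A_b = π(22)²/4 = 380.13 mm². φR_n = 0.75 × 372 × 380.13 × 10 × 1 = 1060.6 kN.
Bearing (10 mm plate, F_u = 450 MPa): end bolts L_c = 48 − 24/2 = 36, R_n = min(1.2×36×10×450, 2.4×22×10×450) = 194.4 kN/bolt; interior L_c = 60 − 24 = 36, R_n = 194.4 kN/bolt. φR_n = 0.75 × (2×194.4 + 8×194.4) = 1458.0 kN.
Governing: min(1060.6, 1458.0) = 1060.6 kN → bolt shear.

1060.6 kN (bolt shear governs)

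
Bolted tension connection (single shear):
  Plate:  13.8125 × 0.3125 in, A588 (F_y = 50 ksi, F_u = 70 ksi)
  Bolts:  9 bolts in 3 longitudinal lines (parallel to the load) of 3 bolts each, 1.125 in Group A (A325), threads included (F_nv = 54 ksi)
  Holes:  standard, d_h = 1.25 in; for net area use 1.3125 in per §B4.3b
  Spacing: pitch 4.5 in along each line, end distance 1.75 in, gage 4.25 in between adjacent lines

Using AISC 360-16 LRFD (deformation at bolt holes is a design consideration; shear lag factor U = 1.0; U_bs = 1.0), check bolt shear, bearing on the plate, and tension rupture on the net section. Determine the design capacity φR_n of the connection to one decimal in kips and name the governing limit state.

162.0 kips (net-section rupture governs)

Bolt shear: A_b = π(1.125)²/4 = 0.99402 in². φR_n = 0.75 × 54 × 0.99402 × 9 × 1 = 362.3 kips.
Bearing (0.3125 in plate, F_u = 70 ksi): end bolts L_c = 1.75 − 1.25/2 = 1.125, R_n = min(1.2×1.125×0.3125×70, 2.4×1.125×0.3125×70) = 29.531 kips/bolt; interior L_c = 4.5 − 1.25 = 3.25, R_n = 59.063 kips/bolt. φR_n = 0.75 × (3×29.531 + 6×59.063) = 332.2 kips.
Tension rupture (net): A_n = (13.8125 − 3×1.3125)×0.3125 = 3.0859 in² (U = 1.0, A_e = A_n). φR_n = 0.75 × 70 × 3.0859 = 162.0 kips.
Governing: min(362.3, 332.2, 162.0) = 162.0 kips → net-section rupture.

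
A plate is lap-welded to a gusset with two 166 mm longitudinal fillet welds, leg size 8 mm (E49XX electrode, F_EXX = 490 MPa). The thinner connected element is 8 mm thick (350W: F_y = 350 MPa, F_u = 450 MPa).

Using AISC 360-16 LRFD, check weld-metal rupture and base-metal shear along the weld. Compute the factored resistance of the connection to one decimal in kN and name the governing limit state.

414.1 kN (weld metal governs)

Weld metal: throat = 0.707×8 = 5.656 mm, L = 2×166 = 332 mm. φR_n = 0.75 × 0.6 × 490 × 5.656 × 332 = 414.1 kN.
Base metal shear (8 mm plate): yield φR_n = 1.0×0.6×350×8×332 = 557.8 kN; rupture φR_n = 0.75×0.6×450×8×332 = 537.8 kN; take 537.8 kN (rupture).
Governing: min(414.1, 537.8) = 414.1 kN → weld metal.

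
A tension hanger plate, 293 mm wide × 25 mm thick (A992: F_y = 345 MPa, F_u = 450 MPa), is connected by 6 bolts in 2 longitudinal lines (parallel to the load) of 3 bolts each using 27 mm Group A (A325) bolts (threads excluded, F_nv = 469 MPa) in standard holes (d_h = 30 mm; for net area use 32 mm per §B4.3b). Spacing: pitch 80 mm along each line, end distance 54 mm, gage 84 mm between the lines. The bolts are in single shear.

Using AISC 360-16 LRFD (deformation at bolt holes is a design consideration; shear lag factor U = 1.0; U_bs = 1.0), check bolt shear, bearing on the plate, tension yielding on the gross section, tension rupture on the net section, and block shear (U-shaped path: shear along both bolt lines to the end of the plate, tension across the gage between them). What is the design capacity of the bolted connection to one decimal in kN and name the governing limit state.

1208.4 kN (bolt shear governs)

Bolt shear: A_b = π(27)²/4 = 572.56 mm². φR_n = 0.75 × 469 × 572.56 × 6 × 1 = 1208.4 kN.
Bearing (25 mm plate, F_u = 450 MPa): end bolts L_c = 54 − 30/2 = 39, R_n = min(1.2×39×25×450, 2.4×27×25×450) = 526.5 kN/bolt; interior L_c = 80 − 30 = 50, R_n = 675 kN/bolt. φR_n = 0.75 × (2×526.5 + 4×675) = 2814.8 kN.
Tension yield (gross): A_g = 293×25 = 7325 mm². φR_n = 0.90 × 345 × 7325 = 2274.4 kN.
Tension rupture (net): A_n = (293 − 2×32)×25 = 5725 mm² (U = 1.0, A_e = A_n). φR_n = 0.75 × 450 × 5725 = 1932.2 kN.
Block shear: shear path 2×[54+2×80] = 2×214 mm, A_gv = 10700, A_nv = 2×(214 − 2.5×32)×25 = 6700 mm²; tension across gage: (84 − 1×32)×25 = 1300 mm². R_n = min(0.6×450×6700, 0.6×345×10700) + 1.0×450×1300 = min(1809, 2214.9) + 585 = 2394 kN. φR_n = 0.75 × 2394 = 1795.5 kN.
Governing: min(1208.4, 2814.8, 2274.4, 1932.2, 1795.5) = 1208.4 kN → bolt shear.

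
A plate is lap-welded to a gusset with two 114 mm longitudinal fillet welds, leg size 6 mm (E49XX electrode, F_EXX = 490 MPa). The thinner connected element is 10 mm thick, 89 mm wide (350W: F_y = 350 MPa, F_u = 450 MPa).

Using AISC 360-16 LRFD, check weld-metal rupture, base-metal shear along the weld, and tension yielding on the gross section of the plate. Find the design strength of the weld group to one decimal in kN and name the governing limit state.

213.3 kN (weld metal governs)

Weld metal: throat = 0.707×6 = 4.242 mm, L = 2×114 = 228 mm. φR_n = 0.75 × 0.6 × 490 × 4.242 × 228 = 213.3 kN.
Base metal shear (10 mm plate): yield φR_n = 1.0×0.6×350×10×228 = 478.8 kN; rupture φR_n = 0.75×0.6×450×10×228 = 461.7 kN; take 461.7 kN (rupture).
Tension yield (gross): A_g = 89×10 = 890 mm². φR_n = 0.90 × 350 × 890 = 280.4 kN.
Governing: min(213.3, 461.7, 280.4) = 213.3 kN → weld metal.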